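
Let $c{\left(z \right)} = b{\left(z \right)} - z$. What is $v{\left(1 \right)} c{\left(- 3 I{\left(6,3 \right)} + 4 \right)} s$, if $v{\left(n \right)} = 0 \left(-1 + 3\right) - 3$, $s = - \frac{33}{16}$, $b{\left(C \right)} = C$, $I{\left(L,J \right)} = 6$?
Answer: $0$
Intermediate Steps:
$s = - \frac{33}{16}$ ($s = \left(-33\right) \frac{1}{16} = - \frac{33}{16} \approx -2.0625$)
$v{\left(n \right)} = -3$ ($v{\left(n \right)} = 0 \cdot 2 - 3 = 0 - 3 = -3$)
$c{\left(z \right)} = 0$ ($c{\left(z \right)} = z - z = 0$)
$v{\left(1 \right)} c{\left(- 3 I{\left(6,3 \right)} + 4 \right)} s = \left(-3\right) 0 \left(- \frac{33}{16}\right) = 0 \left(- \frac{33}{16}\right) = 0$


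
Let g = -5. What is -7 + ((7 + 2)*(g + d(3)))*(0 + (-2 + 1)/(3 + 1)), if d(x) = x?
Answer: -5/2 ≈ -2.5000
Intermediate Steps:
-7 + ((7 + 2)*(g + d(3)))*(0 + (-2 + 1)/(3 + 1)) = -7 + ((7 + 2)*(-5 + 3))*(0 + (-2 + 1)/(3 + 1)) = -7 + (9*(-2))*(0 - 1/4) = -7 - 18*(0 - 1*¼) = -7 - 18*(0 - ¼) = -7 - 18*(-¼) = -7 + 9/2 = -5/2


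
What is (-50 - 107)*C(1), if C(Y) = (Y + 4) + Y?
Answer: -942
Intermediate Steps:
C(Y) = 4 + 2*Y (C(Y) = (4 + Y) + Y = 4 + 2*Y)
(-50 - 107)*C(1) = (-50 - 107)*(4 + 2*1) = -157*(4 + 2) = -157*6 = -942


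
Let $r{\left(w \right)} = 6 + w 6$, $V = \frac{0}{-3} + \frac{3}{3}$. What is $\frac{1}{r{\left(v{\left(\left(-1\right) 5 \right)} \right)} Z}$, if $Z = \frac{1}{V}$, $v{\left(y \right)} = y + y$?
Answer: $- \frac{1}{54} \approx -0.018519$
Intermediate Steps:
$v{\left(y \right)} = 2 y$
$V = 1$ ($V = 0 \left(- \frac{1}{3}\right) + 3 \cdot \frac{1}{3} = 0 + 1 = 1$)
$r{\left(w \right)} = 6 + 6 w$
$Z = 1$ ($Z = 1^{-1} = 1$)
$\frac{1}{r{\left(v{\left(\left(-1\right) 5 \right)} \right)} Z} = \frac{1}{\left(6 + 6 \cdot 2 \left(\left(-1\right) 5\right)\right) 1} = \frac{1}{\left(6 + 6 \cdot 2 \left(-5\right)\right) 1} = \frac{1}{\left(6 + 6 \left(-10\right)\right) 1} = \frac{1}{\left(6 - 60\right) 1} = \frac{1}{\left(-54\right) 1} = \frac{1}{-54} = - \frac{1}{54}$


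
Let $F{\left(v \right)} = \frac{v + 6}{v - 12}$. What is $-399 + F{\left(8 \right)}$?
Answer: $- \frac{805}{2} \approx -402.5$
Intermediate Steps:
$F{\left(v \right)} = \frac{6 + v}{-12 + v}$
$-399 + F{\left(8 \right)} = -399 + \frac{6 + 8}{-12 + 8} = -399 + \frac{1}{-4} \cdot 14 = -399 - \frac{7}{2} = - \frac{805}{2}$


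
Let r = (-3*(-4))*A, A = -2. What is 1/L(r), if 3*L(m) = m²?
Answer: 1/192 ≈ 0.0052083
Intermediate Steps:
r = -24 (r = -3*(-4)*(-2) = 12*(-2) = -24)
L(m) = m²/3
1/L(r) = 1/((⅓)*(-24)²) = 1/((⅓)*576) = 1/192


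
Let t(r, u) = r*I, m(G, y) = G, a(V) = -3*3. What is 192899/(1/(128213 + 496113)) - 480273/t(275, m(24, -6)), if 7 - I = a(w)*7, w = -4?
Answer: 2318313325194227/19250 ≈ 1.2043e+11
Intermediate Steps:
a(V) = -9
I = 70 (I = 7 - (-9)*7 = 7 - 1*(-63) = 7 + 63 = 70)
t(r, u) = 70*r (t(r, u) = r*70 = 70*r)
192899/(1/(128213 + 496113)) - 480273/t(275, m(24, -6)) = 192899/(1/(128213 + 496113)) - 480273/(70*275) = 192899/(1/624326) - 480273/19250 = 192899/(1/624326) - 480273*1/19250 = 192899*624326 - 480273/19250 = 120431861074 - 480273/19250 = 2318313325194227/19250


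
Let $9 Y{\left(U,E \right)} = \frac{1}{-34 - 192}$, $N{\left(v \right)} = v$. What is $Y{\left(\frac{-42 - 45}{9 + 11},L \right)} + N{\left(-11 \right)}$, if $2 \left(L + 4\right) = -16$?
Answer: $- \frac{22375}{2034} \approx -11.0$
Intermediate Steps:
$L = -12$ ($L = -4 + \frac{1}{2} \left(-16\right) = -4 - 8 = -12$)
$Y{\left(U,E \right)} = - \frac{1}{2034}$ ($Y{\left(U,E \right)} = \frac{1}{9 \left(-34 - 192\right)} = \frac{1}{9 \left(-226\right)} = \frac{1}{9} \left(- \frac{1}{226}\right) = - \frac{1}{2034}$)
$Y{\left(\frac{-42 - 45}{9 + 11},L \right)} + N{\left(-11 \right)} = - \frac{1}{2034} - 11 = - \frac{22375}{2034}$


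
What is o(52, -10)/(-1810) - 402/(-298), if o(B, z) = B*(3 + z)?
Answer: 209023/134845 ≈ 1.5501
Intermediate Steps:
o(52, -10)/(-1810) - 402/(-298) = (52*(3 - 10))/(-1810) - 402/(-298) = (52*(-7))*(-1/1810) - 402*(-1/298) = -364*(-1/1810) + 201/149 = 182/905 + 201/149 = 209023/134845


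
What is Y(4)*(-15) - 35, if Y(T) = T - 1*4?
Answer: -35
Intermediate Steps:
Y(T) = -4 + T (Y(T) = T - 4 = -4 + T)
Y(4)*(-15) - 35 = (-4 + 4)*(-15) - 35 = 0*(-15) - 35 = 0 - 35 = -35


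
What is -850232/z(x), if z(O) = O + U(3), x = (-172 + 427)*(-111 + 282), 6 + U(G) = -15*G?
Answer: -425116/21777 ≈ -19.521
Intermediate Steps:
U(G) = -6 - 15*G
x = 43605 (x = 255*171 = 43605)
z(O) = -51 + O (z(O) = O + (-6 - 15*3) = O + (-6 - 45) = O - 51 = -51 + O)
-850232/z(x) = -850232/(-51 + 43605) = -850232/43554 = -850232*1/43554 = -425116/21777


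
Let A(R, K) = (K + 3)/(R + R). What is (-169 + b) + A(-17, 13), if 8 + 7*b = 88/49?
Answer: -993351/5831 ≈ -170.36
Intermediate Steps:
A(R, K) = (3 + K)/(2*R) (A(R, K) = (3 + K)/((2*R)) = (3 + K)*(1/(2*R)) = (3 + K)/(2*R))
b = -304/343 (b = -8/7 + (88/49)/7 = -8/7 + (88*(1/49))/7 = -8/7 + (⅐)*(88/49) = -8/7 + 88/343 = -304/343 ≈ -0.88630)
(-169 + b) + A(-17, 13) = (-169 - 304/343) + (½)*(3 + 13)/(-17) = -58271/343 + (½)*(-1/17)*16 = -58271/343 - 8/17 = -993351/5831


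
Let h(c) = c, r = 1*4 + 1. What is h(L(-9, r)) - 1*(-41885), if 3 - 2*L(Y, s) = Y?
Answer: 41891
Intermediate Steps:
r = 5 (r = 4 + 1 = 5)
L(Y, s) = 3/2 - Y/2
h(L(-9, r)) - 1*(-41885) = (3/2 - ½*(-9)) - 1*(-41885) = (3/2 + 9/2) + 41885 = 6 + 41885 = 41891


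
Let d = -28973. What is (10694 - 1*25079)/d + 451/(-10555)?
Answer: 19823836/43687145 ≈ 0.45377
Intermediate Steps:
(10694 - 1*25079)/d + 451/(-10555) = (10694 - 1*25079)/(-28973) + 451/(-10555) = (10694 - 25079)*(-1/28973) + 451*(-1/10555) = -14385*(-1/28973) - 451/10555 = 2055/4139 - 451/10555 = 19823836/43687145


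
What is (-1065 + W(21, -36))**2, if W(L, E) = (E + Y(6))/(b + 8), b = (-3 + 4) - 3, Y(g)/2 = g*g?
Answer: 1121481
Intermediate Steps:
Y(g) = 2*g**2 (Y(g) = 2*(g*g) = 2*g**2)
b = -2 (b = 1 - 3 = -2)
W(L, E) = 12 + E/6 (W(L, E) = (E + 2*6**2)/(-2 + 8) = (E + 2*36)/6 = (E + 72)*(1/6) = (72 + E)*(1/6) = 12 + E/6)
(-1065 + W(21, -36))**2 = (-1065 + (12 + (1/6)*(-36)))**2 = (-1065 + (12 - 6))**2 = (-1065 + 6)**2 = (-1059)**2 = 1121481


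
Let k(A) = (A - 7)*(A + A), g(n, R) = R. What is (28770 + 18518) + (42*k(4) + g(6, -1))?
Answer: 46279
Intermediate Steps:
k(A) = 2*A*(-7 + A) (k(A) = (-7 + A)*(2*A) = 2*A*(-7 + A))
(28770 + 18518) + (42*k(4) + g(6, -1)) = (28770 + 18518) + (42*(2*4*(-7 + 4)) - 1) = 47288 + (42*(2*4*(-3)) - 1) = 47288 + (42*(-24) - 1) = 47288 + (-1008 - 1) = 47288 - 1009 = 46279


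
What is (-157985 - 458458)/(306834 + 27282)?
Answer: -205481/111372 ≈ -1.8450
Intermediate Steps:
(-157985 - 458458)/(306834 + 27282) = -616443/334116 = -616443*1/334116 = -205481/111372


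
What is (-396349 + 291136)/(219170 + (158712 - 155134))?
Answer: -105213/222748 ≈ -0.47234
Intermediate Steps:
(-396349 + 291136)/(219170 + (158712 - 155134)) = -105213/(219170 + 3578) = -105213/222748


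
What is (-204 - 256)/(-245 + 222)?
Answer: 20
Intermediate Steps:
(-204 - 256)/(-245 + 222) = -460/(-23) = -460*(-1/23) = 20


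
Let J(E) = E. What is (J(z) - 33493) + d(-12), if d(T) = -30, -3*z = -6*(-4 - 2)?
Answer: -33535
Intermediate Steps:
z = -12 (z = -(-2)*(-4 - 2) = -(-2)*(-6) = -⅓*36 = -12)
(J(z) - 33493) + d(-12) = (-12 - 33493) - 30 = -33505 - 30 = -33535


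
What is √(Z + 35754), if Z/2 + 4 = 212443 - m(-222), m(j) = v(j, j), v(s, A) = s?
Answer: 2*√115269 ≈ 679.03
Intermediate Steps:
m(j) = j
Z = 425322 (Z = -8 + 2*(212443 - 1*(-222)) = -8 + 2*(212443 + 222) = -8 + 2*212665 = -8 + 425330 = 425322)
√(Z + 35754) = √(425322 + 35754) = √461076 = 2*√115269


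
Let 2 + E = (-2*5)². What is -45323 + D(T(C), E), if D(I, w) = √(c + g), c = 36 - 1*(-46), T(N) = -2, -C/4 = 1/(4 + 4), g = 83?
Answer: -45323 + √165 ≈ -45310.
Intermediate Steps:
C = -½ (C = -4/(4 + 4) = -4/8 = -4*⅛ = -½ ≈ -0.50000)
c = 82 (c = 36 + 46 = 82)
E = 98 (E = -2 + (-2*5)² = -2 + (-10)² = -2 + 100 = 98)
D(I, w) = √165 (D(I, w) = √(82 + 83) = √165)
-45323 + D(T(C), E) = -45323 + √165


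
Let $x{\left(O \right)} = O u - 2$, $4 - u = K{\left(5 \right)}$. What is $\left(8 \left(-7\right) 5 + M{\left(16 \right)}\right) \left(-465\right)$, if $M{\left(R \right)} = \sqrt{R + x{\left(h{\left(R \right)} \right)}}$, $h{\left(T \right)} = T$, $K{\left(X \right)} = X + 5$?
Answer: $130200 - 465 i \sqrt{82} \approx 1.302 \cdot 10^{5} - 4210.8 i$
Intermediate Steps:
$K{\left(X \right)} = 5 + X$
$u = -6$ ($u = 4 - \left(5 + 5\right) = 4 - 10 = -6$)
$x{\left(O \right)} = -2 - 6 O$ ($x{\left(O \right)} = O \left(-6\right) - 2 = - 6 O - 2 = -2 - 6 O$)
$M{\left(R \right)} = \sqrt{-2 - 5 R}$ ($M{\left(R \right)} = \sqrt{R - \left(2 + 6 R\right)} = \sqrt{-2 - 5 R}$)
$\left(8 \left(-7\right) 5 + M{\left(16 \right)}\right) \left(-465\right) = \left(8 \left(-7\right) 5 + \sqrt{-2 - 80}\right) \left(-465\right) = \left(\left(-56\right) 5 + \sqrt{-2 - 80}\right) \left(-465\right) = \left(-280 + \sqrt{-82}\right) \left(-465\right) = \left(-280 + i \sqrt{82}\right) \left(-465\right) = 130200 - 465 i \sqrt{82}$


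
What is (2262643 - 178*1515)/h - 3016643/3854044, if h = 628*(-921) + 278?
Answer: -4712478558771/1114030688420 ≈ -4.2301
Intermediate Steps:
h = -578110 (h = -578388 + 278 = -578110)
(2262643 - 178*1515)/h - 3016643/3854044 = (2262643 - 178*1515)/(-578110) - 3016643/3854044 = (2262643 - 1*269670)*(-1/578110) - 3016643*1/3854044 = (2262643 - 269670)*(-1/578110) - 3016643/3854044 = 1992973*(-1/578110) - 3016643/3854044 = -1992973/578110 - 3016643/3854044 = -4712478558771/1114030688420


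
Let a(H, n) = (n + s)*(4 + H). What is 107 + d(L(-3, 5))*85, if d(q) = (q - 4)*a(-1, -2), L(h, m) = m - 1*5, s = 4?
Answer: -1933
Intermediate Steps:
a(H, n) = (4 + H)*(4 + n) (a(H, n) = (n + 4)*(4 + H) = (4 + n)*(4 + H) = (4 + H)*(4 + n))
L(h, m) = -5 + m (L(h, m) = m - 5 = -5 + m)
d(q) = -24 + 6*q (d(q) = (q - 4)*(16 + 4*(-1) + 4*(-2) - 1*(-2)) = (-4 + q)*(16 - 4 - 8 + 2) = (-4 + q)*6 = -24 + 6*q)
107 + d(L(-3, 5))*85 = 107 + (-24 + 6*(-5 + 5))*85 = 107 + (-24 + 6*0)*85 = 107 + (-24 + 0)*85 = 107 - 24*85 = 107 - 2040 = -1933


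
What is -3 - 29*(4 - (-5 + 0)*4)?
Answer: -699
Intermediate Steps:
-3 - 29*(4 - (-5 + 0)*4) = -3 - 29*(4 - 1*(-5)*4) = -3 - 29*(4 + 5*4) = -3 - 29*(4 + 20) = -3 - 29*24 = -3 - 696 = -699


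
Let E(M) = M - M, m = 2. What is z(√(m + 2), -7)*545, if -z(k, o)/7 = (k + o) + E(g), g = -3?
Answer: 19075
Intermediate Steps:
E(M) = 0
z(k, o) = -7*k - 7*o (z(k, o) = -7*((k + o) + 0) = -7*(k + o) = -7*k - 7*o)
z(√(m + 2), -7)*545 = (-7*√(2 + 2) - 7*(-7))*545 = (-7*√4 + 49)*545 = (-7*2 + 49)*545 = (-14 + 49)*545 = 35*545 = 19075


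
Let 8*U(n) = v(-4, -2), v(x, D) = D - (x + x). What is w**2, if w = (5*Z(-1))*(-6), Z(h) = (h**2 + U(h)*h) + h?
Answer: 2025/4 ≈ 506.25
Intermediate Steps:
v(x, D) = D - 2*x
U(n) = 3/4 (U(n) = (-2 - 2*(-4))/8 = (-2 + 8)/8 = (1/8)*6 = 3/4)
Z(h) = h**2 + 7*h/4 (Z(h) = (h**2 + 3*h/4) + h = h**2 + 7*h/4)
w = 45/2 (w = (5*((1/4)*(-1)*(7 + 4*(-1))))*(-6) = (5*((1/4)*(-1)*(7 - 4)))*(-6) = (5*((1/4)*(-1)*3))*(-6) = (5*(-3/4))*(-6) = -15/4*(-6) = 45/2 ≈ 22.500)
w**2 = (45/2)**2 = 2025/4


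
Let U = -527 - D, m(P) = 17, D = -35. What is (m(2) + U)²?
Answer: 225625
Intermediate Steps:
U = -492 (U = -527 - 1*(-35) = -527 + 35 = -492)
(m(2) + U)² = (17 - 492)² = (-475)² = 225625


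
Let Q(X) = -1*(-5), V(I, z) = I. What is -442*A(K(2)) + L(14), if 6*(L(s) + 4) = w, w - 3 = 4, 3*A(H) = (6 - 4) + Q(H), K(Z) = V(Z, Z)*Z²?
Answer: -6205/6 ≈ -1034.2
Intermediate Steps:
Q(X) = 5
K(Z) = Z³ (K(Z) = Z*Z² = Z³)
A(H) = 7/3 (A(H) = ((6 - 4) + 5)/3 = (2 + 5)/3 = (⅓)*7 = 7/3)
w = 7 (w = 3 + 4 = 7)
L(s) = -17/6 (L(s) = -4 + (⅙)*7 = -4 + 7/6 = -17/6)
-442*A(K(2)) + L(14) = -442*7/3 - 17/6 = -3094/3 - 17/6 = -6205/6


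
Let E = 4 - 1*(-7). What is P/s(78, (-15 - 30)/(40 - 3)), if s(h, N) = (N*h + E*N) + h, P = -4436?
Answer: 164132/1119 ≈ 146.68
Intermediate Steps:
E = 11 (E = 4 + 7 = 11)
s(h, N) = h + 11*N + N*h (s(h, N) = (N*h + 11*N) + h = (11*N + N*h) + h = h + 11*N + N*h)
P/s(78, (-15 - 30)/(40 - 3)) = -4436/(78 + 11*((-15 - 30)/(40 - 3)) + ((-15 - 30)/(40 - 3))*78) = -4436/(78 + 11*(-45/37) - 45/37*78) = -4436/(78 - 495/37 - 3510/37) = -4436/(-1119/37) = -4436*(-37/1119) = 164132/1119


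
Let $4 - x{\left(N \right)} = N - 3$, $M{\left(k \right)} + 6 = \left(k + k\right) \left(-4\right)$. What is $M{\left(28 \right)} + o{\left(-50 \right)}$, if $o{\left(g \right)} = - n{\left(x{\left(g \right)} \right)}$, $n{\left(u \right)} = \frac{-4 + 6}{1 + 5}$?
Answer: $- \frac{691}{3} \approx -230.33$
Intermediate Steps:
$M{\left(k \right)} = -6 - 8 k$ ($M{\left(k \right)} = -6 + \left(k + k\right) \left(-4\right) = -6 + 2 k \left(-4\right) = -6 - 8 k$)
$x{\left(N \right)} = 7 - N$ ($x{\left(N \right)} = 4 - \left(N - 3\right) = 4 - \left(-3 + N\right) = 7 - N$)
$n{\left(u \right)} = \frac{1}{3}$ ($n{\left(u \right)} = \frac{2}{6} = 2 \cdot \frac{1}{6} = \frac{1}{3}$)
$o{\left(g \right)} = - \frac{1}{3}$ ($o{\left(g \right)} = \left(-1\right) \frac{1}{3} = - \frac{1}{3}$)
$M{\left(28 \right)} + o{\left(-50 \right)} = \left(-6 - 224\right) - \frac{1}{3} = -230 - \frac{1}{3} = - \frac{691}{3}$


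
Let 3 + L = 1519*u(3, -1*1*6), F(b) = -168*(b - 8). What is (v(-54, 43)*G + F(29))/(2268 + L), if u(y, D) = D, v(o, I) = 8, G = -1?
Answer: 3536/6849 ≈ 0.51628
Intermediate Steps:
F(b) = 1344 - 168*b (F(b) = -168*(-8 + b) = 1344 - 168*b)
L = -9117 (L = -3 + 1519*(-1*1*6) = -3 + 1519*(-1*6) = -3 + 1519*(-6) = -3 - 9114 = -9117)
(v(-54, 43)*G + F(29))/(2268 + L) = (8*(-1) + (1344 - 168*29))/(2268 - 9117) = (-8 + (1344 - 4872))/(-6849) = (-8 - 3528)*(-1/6849) = -3536*(-1/6849) = 3536/6849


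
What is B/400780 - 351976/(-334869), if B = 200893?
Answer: 208337779297/134208797820 ≈ 1.5523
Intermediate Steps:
B/400780 - 351976/(-334869) = 200893/400780 - 351976/(-334869) = 200893*(1/400780) - 351976*(-1/334869) = 200893/400780 + 351976/334869 = 208337779297/134208797820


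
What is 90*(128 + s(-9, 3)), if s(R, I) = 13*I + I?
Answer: 15300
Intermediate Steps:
s(R, I) = 14*I
90*(128 + s(-9, 3)) = 90*(128 + 14*3) = 90*(128 + 42) = 90*170 = 15300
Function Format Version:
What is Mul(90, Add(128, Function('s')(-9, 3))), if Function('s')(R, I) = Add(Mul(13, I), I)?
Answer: 15300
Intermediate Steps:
Function('s')(R, I) = Mul(14, I)
Mul(90, Add(128, Function('s')(-9, 3))) = Mul(90, Add(128, Mul(14, 3))) = Mul(90, Add(128, 42)) = Mul(90, 170) = 15300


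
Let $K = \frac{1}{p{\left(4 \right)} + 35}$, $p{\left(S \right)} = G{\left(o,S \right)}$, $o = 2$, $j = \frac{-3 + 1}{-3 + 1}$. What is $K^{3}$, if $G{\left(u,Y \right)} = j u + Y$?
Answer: $\frac{1}{68921} \approx 1.4509 \cdot 10^{-5}$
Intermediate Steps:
$j = 1$ ($j = - \frac{2}{-2} = \left(-2\right) \left(- \frac{1}{2}\right) = 1$)
$G{\left(u,Y \right)} = Y + u$ ($G{\left(u,Y \right)} = 1 u + Y = u + Y = Y + u$)
$p{\left(S \right)} = 2 + S$ ($p{\left(S \right)} = S + 2 = 2 + S$)
$K = \frac{1}{41}$ ($K = \frac{1}{\left(2 + 4\right) + 35} = \frac{1}{6 + 35} = \frac{1}{41} \approx 0.02439$)
$K^{3} = \left(\frac{1}{41}\right)^{3} = \frac{1}{68921}$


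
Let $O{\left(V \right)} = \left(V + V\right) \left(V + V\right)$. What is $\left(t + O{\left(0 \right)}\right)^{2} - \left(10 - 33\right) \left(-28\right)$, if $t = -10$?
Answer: $-544$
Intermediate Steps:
$O{\left(V \right)} = 4 V^{2}$ ($O{\left(V \right)} = 2 V 2 V = 4 V^{2}$)
$\left(t + O{\left(0 \right)}\right)^{2} - \left(10 - 33\right) \left(-28\right) = \left(-10 + 4 \cdot 0^{2}\right)^{2} - \left(10 - 33\right) \left(-28\right) = \left(-10 + 4 \cdot 0\right)^{2} - \left(-23\right) \left(-28\right) = \left(-10 + 0\right)^{2} - 644 = \left(-10\right)^{2} - 644 = 100 - 644 = -544$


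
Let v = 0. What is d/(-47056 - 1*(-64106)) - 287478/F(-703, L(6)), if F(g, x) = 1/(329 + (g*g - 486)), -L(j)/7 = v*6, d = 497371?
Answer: -2421595828097429/17050 ≈ -1.4203e+11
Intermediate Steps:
L(j) = 0 (L(j) = -0*6 = -7*0 = 0)
F(g, x) = 1/(-157 + g²) (F(g, x) = 1/(329 + (g² - 486)) = 1/(329 + (-486 + g²)) = 1/(-157 + g²))
d/(-47056 - 1*(-64106)) - 287478/F(-703, L(6)) = 497371/(-47056 - 1*(-64106)) - 287478/(1/(-157 + (-703)²)) = 497371/(-47056 + 64106) - 287478/(1/(-157 + 494209)) = 497371/17050 - 287478/(1/494052) = 497371*(1/17050) - 287478/1/494052 = 497371/17050 - 287478*494052 = 497371/17050 - 142029080856 = -2421595828097429/17050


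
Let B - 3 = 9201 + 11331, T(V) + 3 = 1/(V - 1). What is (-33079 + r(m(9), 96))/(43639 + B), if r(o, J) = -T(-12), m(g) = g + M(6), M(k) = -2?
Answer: -429987/834262 ≈ -0.51541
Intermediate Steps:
T(V) = -3 + 1/(-1 + V) (T(V) = -3 + 1/(V - 1) = -3 + 1/(-1 + V))
B = 20535 (B = 3 + (9201 + 11331) = 3 + 20532 = 20535)
m(g) = -2 + g (m(g) = g - 2 = -2 + g)
r(o, J) = 40/13 (r(o, J) = -(4 - 3*(-12))/(-1 - 12) = -(4 + 36)/(-13) = -(-1)*40/13 = -1*(-40/13) = 40/13)
(-33079 + r(m(9), 96))/(43639 + B) = (-33079 + 40/13)/(43639 + 20535) = -429987/13/64174 = -429987/13*1/64174 = -429987/834262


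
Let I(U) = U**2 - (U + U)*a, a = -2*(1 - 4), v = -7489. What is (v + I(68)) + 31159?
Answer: 27478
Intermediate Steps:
a = 6 (a = -2*(-3) = 6)
I(U) = U**2 - 12*U (I(U) = U**2 - (U + U)*6 = U**2 - 2*U*6 = U**2 - 12*U)
(v + I(68)) + 31159 = (-7489 + 68*(-12 + 68)) + 31159 = (-7489 + 68*56) + 31159 = (-7489 + 3808) + 31159 = -3681 + 31159 = 27478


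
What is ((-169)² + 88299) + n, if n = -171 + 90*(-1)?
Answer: 116599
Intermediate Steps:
n = -261 (n = -171 - 90 = -261)
((-169)² + 88299) + n = ((-169)² + 88299) - 261 = (28561 + 88299) - 261 = 116860 - 261 = 116599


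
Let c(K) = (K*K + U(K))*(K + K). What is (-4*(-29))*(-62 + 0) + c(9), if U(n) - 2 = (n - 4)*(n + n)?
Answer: -4078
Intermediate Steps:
U(n) = 2 + 2*n*(-4 + n) (U(n) = 2 + (n - 4)*(n + n) = 2 + (-4 + n)*(2*n) = 2 + 2*n*(-4 + n))
c(K) = 2*K*(2 - 8*K + 3*K²) (c(K) = (K*K + (2 - 8*K + 2*K²))*(K + K) = (K² + (2 - 8*K + 2*K²))*(2*K) = (2 - 8*K + 3*K²)*(2*K) = 2*K*(2 - 8*K + 3*K²))
(-4*(-29))*(-62 + 0) + c(9) = (-4*(-29))*(-62 + 0) + 2*9*(2 - 8*9 + 3*9²) = 116*(-62) + 2*9*(2 - 72 + 3*81) = -7192 + 2*9*(2 - 72 + 243) = -7192 + 2*9*173 = -7192 + 3114 = -4078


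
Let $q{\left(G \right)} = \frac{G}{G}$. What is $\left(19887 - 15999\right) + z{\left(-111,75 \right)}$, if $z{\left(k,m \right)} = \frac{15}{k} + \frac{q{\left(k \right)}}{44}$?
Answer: $\frac{6329481}{1628} \approx 3887.9$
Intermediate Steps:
$q{\left(G \right)} = 1$
$z{\left(k,m \right)} = \frac{1}{44} + \frac{15}{k}$ ($z{\left(k,m \right)} = \frac{15}{k} + 1 \cdot \frac{1}{44} = \frac{15}{k} + \frac{1}{44} = \frac{1}{44} + \frac{15}{k}$)
$\left(19887 - 15999\right) + z{\left(-111,75 \right)} = \left(19887 - 15999\right) + \frac{660 - 111}{44 \left(-111\right)} = 3888 + \frac{1}{44} \left(- \frac{1}{111}\right) 549 = 3888 - \frac{183}{1628} = \frac{6329481}{1628}$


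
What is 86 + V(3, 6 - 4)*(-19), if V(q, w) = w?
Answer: 48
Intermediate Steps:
86 + V(3, 6 - 4)*(-19) = 86 + (6 - 4)*(-19) = 86 + 2*(-19) = 86 - 38 = 48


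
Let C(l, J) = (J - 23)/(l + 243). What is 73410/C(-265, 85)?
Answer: -807510/31 ≈ -26049.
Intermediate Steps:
C(l, J) = (-23 + J)/(243 + l)
73410/C(-265, 85) = 73410/(((-23 + 85)/(243 - 265))) = 73410/((62/(-22))) = 73410/((-1/22*62)) = 73410/(-31/11) = 73410*(-11/31) = -807510/31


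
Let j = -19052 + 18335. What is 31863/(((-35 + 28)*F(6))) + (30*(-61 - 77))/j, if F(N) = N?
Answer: -2519099/3346 ≈ -752.87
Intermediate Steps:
j = -717
31863/(((-35 + 28)*F(6))) + (30*(-61 - 77))/j = 31863/(((-35 + 28)*6)) + (30*(-61 - 77))/(-717) = 31863/((-7*6)) + (30*(-138))*(-1/717) = 31863/(-42) - 4140*(-1/717) = 31863*(-1/42) + 1380/239 = -10621/14 + 1380/239 = -2519099/3346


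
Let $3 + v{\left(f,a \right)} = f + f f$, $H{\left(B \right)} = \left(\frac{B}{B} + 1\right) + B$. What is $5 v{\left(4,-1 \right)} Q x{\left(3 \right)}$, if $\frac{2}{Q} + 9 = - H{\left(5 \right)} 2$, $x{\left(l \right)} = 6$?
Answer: $- \frac{1020}{23} \approx -44.348$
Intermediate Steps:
$H{\left(B \right)} = 2 + B$ ($H{\left(B \right)} = \left(1 + 1\right) + B = 2 + B$)
$v{\left(f,a \right)} = -3 + f + f^{2}$ ($v{\left(f,a \right)} = -3 + \left(f + f f\right) = -3 + \left(f + f^{2}\right) = -3 + f + f^{2}$)
$Q = - \frac{2}{23}$ ($Q = \frac{2}{-9 + - (2 + 5) 2} = \frac{2}{-9 + \left(-1\right) 7 \cdot 2} = \frac{2}{-9 - 14} = \frac{2}{-23} = 2 \left(- \frac{1}{23}\right) = - \frac{2}{23} \approx -0.086957$)
$5 v{\left(4,-1 \right)} Q x{\left(3 \right)} = 5 \left(-3 + 4 + 4^{2}\right) \left(- \frac{2}{23}\right) 6 = 5 \left(-3 + 4 + 16\right) \left(- \frac{2}{23}\right) 6 = 5 \cdot 17 \left(- \frac{2}{23}\right) 6 = 85 \left(- \frac{2}{23}\right) 6 = \left(- \frac{170}{23}\right) 6 = - \frac{1020}{23}$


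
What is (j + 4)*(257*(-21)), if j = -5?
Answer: 5397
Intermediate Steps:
(j + 4)*(257*(-21)) = (-5 + 4)*(257*(-21)) = -1*(-5397) = 5397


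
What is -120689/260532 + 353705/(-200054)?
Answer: -58147894133/26060234364 ≈ -2.2313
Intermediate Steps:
-120689/260532 + 353705/(-200054) = -120689*1/260532 + 353705*(-1/200054) = -120689/260532 - 353705/200054 = -58147894133/26060234364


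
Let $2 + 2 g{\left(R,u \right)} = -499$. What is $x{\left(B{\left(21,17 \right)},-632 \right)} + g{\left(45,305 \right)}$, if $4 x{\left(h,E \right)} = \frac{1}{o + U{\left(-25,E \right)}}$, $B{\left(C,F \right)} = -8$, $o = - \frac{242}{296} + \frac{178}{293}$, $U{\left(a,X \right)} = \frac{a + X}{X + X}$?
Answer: $- \frac{2119439081}{8488186} \approx -249.69$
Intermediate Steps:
$U{\left(a,X \right)} = \frac{X + a}{2 X}$
$o = - \frac{9109}{43364}$ ($o = \left(-242\right) \frac{1}{296} + 178 \cdot \frac{1}{293} = - \frac{121}{148} + \frac{178}{293} = - \frac{9109}{43364} \approx -0.21006$)
$g{\left(R,u \right)} = - \frac{501}{2}$ ($g{\left(R,u \right)} = -1 + \frac{1}{2} \left(-499\right) = -1 - \frac{499}{2} = - \frac{501}{2}$)
$x{\left(h,E \right)} = \frac{1}{4 \left(- \frac{9109}{43364} + \frac{-25 + E}{2 E}\right)}$ ($x{\left(h,E \right)} = \frac{1}{4 \left(- \frac{9109}{43364} + \frac{E - 25}{2 E}\right)} = \frac{1}{4 \left(- \frac{9109}{43364} + \frac{-25 + E}{2 E}\right)}$)
$x{\left(B{\left(21,17 \right)},-632 \right)} + g{\left(45,305 \right)} = 10841 \left(-632\right) \frac{1}{-542050 + 12573 \left(-632\right)} - \frac{501}{2} = 10841 \left(-632\right) \frac{1}{-542050 - 7946136} - \frac{501}{2} = 10841 \left(-632\right) \frac{1}{-8488186} - \frac{501}{2} = 10841 \left(-632\right) \left(- \frac{1}{8488186}\right) - \frac{501}{2} = \frac{3425756}{4244093} - \frac{501}{2} = - \frac{2119439081}{8488186}$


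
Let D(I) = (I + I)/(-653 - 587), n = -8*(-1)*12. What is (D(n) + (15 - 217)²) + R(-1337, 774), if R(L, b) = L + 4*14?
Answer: 6126041/155 ≈ 39523.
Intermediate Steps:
n = 96 (n = 8*12 = 96)
D(I) = -I/620 (D(I) = (2*I)/(-1240) = (2*I)*(-1/1240) = -I/620)
R(L, b) = 56 + L (R(L, b) = L + 56 = 56 + L)
(D(n) + (15 - 217)²) + R(-1337, 774) = (-1/620*96 + (15 - 217)²) + (56 - 1337) = (-24/155 + (-202)²) - 1281 = (-24/155 + 40804) - 1281 = 6324596/155 - 1281 = 6126041/155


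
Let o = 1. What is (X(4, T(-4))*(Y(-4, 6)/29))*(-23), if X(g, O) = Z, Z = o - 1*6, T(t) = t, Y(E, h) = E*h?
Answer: -2760/29 ≈ -95.172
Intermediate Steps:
Z = -5 (Z = 1 - 1*6 = 1 - 6 = -5)
X(g, O) = -5
(X(4, T(-4))*(Y(-4, 6)/29))*(-23) = -5*(-4*6)/29*(-23) = -(-120)/29*(-23) = -5*(-24/29)*(-23) = (120/29)*(-23) = -2760/29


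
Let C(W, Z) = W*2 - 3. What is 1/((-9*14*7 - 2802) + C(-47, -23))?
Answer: -1/3781 ≈ -0.00026448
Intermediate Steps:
C(W, Z) = -3 + 2*W (C(W, Z) = 2*W - 3 = -3 + 2*W)
1/((-9*14*7 - 2802) + C(-47, -23)) = 1/((-9*14*7 - 2802) + (-3 + 2*(-47))) = 1/((-126*7 - 2802) + (-3 - 94)) = 1/((-882 - 2802) - 97) = 1/(-3684 - 97) = 1/(-3781) = -1/3781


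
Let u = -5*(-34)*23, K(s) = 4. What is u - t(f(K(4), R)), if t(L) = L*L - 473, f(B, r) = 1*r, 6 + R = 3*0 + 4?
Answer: 4379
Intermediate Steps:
R = -2 (R = -6 + (3*0 + 4) = -6 + (0 + 4) = -6 + 4 = -2)
f(B, r) = r
u = 3910 (u = 170*23 = 3910)
t(L) = -473 + L² (t(L) = L² - 473 = -473 + L²)
u - t(f(K(4), R)) = 3910 - (-473 + (-2)²) = 3910 - (-473 + 4) = 3910 - 1*(-469) = 3910 + 469 = 4379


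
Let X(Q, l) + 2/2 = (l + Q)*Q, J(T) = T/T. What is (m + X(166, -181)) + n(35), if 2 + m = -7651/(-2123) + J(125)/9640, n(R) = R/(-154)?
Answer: -50951933497/20465720 ≈ -2489.6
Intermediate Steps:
J(T) = 1
X(Q, l) = -1 + Q*(Q + l) (X(Q, l) = -1 + (l + Q)*Q = -1 + (Q + l)*Q = -1 + Q*(Q + l))
n(R) = -R/154 (n(R) = R*(-1/154) = -R/154)
m = 32826323/20465720 (m = -2 + (-7651/(-2123) + 1/9640) = -2 + (-7651*(-1/2123) + 1*(1/9640)) = -2 + (7651/2123 + 1/9640) = -2 + 73757763/20465720 = 32826323/20465720 ≈ 1.6040)
(m + X(166, -181)) + n(35) = (32826323/20465720 + (-1 + 166² + 166*(-181))) - 1/154*35 = (32826323/20465720 + (-1 + 27556 - 30046)) - 5/22 = (32826323/20465720 - 2491) - 5/22 = -50947282197/20465720 - 5/22 = -50951933497/20465720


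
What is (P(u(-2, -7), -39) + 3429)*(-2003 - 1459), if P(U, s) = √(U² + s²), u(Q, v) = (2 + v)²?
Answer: -11871198 - 3462*√2146 ≈ -1.2032e+7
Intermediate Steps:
(P(u(-2, -7), -39) + 3429)*(-2003 - 1459) = (√(((2 - 7)²)² + (-39)²) + 3429)*(-2003 - 1459) = (√(((-5)²)² + 1521) + 3429)*(-3462) = (√(25² + 1521) + 3429)*(-3462) = (√(625 + 1521) + 3429)*(-3462) = (√2146 + 3429)*(-3462) = (3429 + √2146)*(-3462) = -11871198 - 3462*√2146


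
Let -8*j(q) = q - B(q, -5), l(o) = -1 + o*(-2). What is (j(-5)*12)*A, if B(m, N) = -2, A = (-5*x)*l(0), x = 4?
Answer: 90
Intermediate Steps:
l(o) = -1 - 2*o
A = 20 (A = (-5*4)*(-1 - 2*0) = -20*(-1 + 0) = -20*(-1) = 20)
j(q) = -¼ - q/8 (j(q) = -(q - 1*(-2))/8 = -(q + 2)/8 = -(2 + q)/8 = -¼ - q/8)
(j(-5)*12)*A = ((-¼ - ⅛*(-5))*12)*20 = ((-¼ + 5/8)*12)*20 = ((3/8)*12)*20 = (9/2)*20 = 90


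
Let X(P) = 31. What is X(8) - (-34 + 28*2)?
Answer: 9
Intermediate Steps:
X(8) - (-34 + 28*2) = 31 - (-34 + 28*2) = 31 - (-34 + 56) = 31 - 1*22 = 31 - 22 = 9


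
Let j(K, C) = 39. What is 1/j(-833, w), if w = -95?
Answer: 1/39 ≈ 0.025641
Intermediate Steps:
1/j(-833, w) = 1/39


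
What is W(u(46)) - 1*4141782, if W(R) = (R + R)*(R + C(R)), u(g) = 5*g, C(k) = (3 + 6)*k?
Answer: -3083782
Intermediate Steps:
C(k) = 9*k
W(R) = 20*R² (W(R) = (R + R)*(R + 9*R) = (2*R)*(10*R) = 20*R²)
W(u(46)) - 1*4141782 = 20*(5*46)² - 1*4141782 = 20*230² - 4141782 = 20*52900 - 4141782 = 1058000 - 4141782 = -3083782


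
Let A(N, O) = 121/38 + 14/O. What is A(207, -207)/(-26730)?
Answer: -4903/42051636 ≈ -0.00011659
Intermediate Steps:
A(N, O) = 121/38 + 14/O (A(N, O) = 121*(1/38) + 14/O = 121/38 + 14/O)
A(207, -207)/(-26730) = (121/38 + 14/(-207))/(-26730) = (121/38 + 14*(-1/207))*(-1/26730) = (121/38 - 14/207)*(-1/26730) = (24515/7866)*(-1/26730) = -4903/42051636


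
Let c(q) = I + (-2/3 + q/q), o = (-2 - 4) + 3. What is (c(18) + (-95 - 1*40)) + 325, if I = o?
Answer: 562/3 ≈ 187.33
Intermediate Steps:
o = -3 (o = -6 + 3 = -3)
I = -3
c(q) = -8/3 (c(q) = -3 + (-2/3 + q/q) = -3 + (-2*⅓ + 1) = -3 + (-⅔ + 1) = -3 + ⅓ = -8/3)
(c(18) + (-95 - 1*40)) + 325 = (-8/3 + (-95 - 1*40)) + 325 = (-8/3 + (-95 - 40)) + 325 = (-8/3 - 135) + 325 = -413/3 + 325 = 562/3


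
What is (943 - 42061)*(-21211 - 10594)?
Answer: 1307757990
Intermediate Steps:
(943 - 42061)*(-21211 - 10594) = -41118*(-31805) = 1307757990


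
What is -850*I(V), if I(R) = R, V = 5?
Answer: -4250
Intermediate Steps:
-850*I(V) = -850*5 = -4250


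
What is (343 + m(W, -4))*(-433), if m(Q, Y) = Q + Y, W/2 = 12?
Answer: -157179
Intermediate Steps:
W = 24 (W = 2*12 = 24)
(343 + m(W, -4))*(-433) = (343 + (24 - 4))*(-433) = (343 + 20)*(-433) = 363*(-433) = -157179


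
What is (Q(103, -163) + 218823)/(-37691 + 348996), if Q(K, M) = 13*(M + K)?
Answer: 218043/311305 ≈ 0.70042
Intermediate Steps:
Q(K, M) = 13*K + 13*M (Q(K, M) = 13*(K + M) = 13*K + 13*M)
(Q(103, -163) + 218823)/(-37691 + 348996) = ((13*103 + 13*(-163)) + 218823)/(-37691 + 348996) = ((1339 - 2119) + 218823)/311305 = (-780 + 218823)*(1/311305) = 218043*(1/311305) = 218043/311305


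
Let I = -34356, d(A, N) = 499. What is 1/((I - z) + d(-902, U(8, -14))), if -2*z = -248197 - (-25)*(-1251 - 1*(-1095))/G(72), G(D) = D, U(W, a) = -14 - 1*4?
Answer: -12/1895791 ≈ -6.3298e-6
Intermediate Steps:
U(W, a) = -18 (U(W, a) = -14 - 4 = -18)
z = 1489507/12 (z = -(-248197 - (-25)*(-1251 - 1*(-1095))/72)/2 = -(-248197 - (-25)*(-1251 + 1095)*(1/72))/2 = -(-248197 - (-25)*(-156*1/72))/2 = -(-248197 - (-25)*(-13)/6)/2 = -(-248197 - 1*325/6)/2 = -(-248197 - 325/6)/2 = -½*(-1489507/6) = 1489507/12 ≈ 1.2413e+5)
1/((I - z) + d(-902, U(8, -14))) = 1/((-34356 - 1*1489507/12) + 499) = 1/((-34356 - 1489507/12) + 499) = 1/(-1901779/12 + 499) = 1/(-1895791/12) = -12/1895791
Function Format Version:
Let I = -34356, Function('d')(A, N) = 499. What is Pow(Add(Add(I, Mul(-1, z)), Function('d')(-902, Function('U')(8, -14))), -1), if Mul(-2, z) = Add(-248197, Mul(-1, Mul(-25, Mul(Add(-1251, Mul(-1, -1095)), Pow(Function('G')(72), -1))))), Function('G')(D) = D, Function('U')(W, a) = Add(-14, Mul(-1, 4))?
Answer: Rational(-12, 1895791) ≈ -6.3298e-6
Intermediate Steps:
Function('U')(W, a) = -18 (Function('U')(W, a) = Add(-14, -4) = -18)
z = Rational(1489507, 12) (z = Mul(Rational(-1, 2), Add(-248197, Mul(-1, Mul(-25, Mul(Add(-1251, Mul(-1, -1095)), Pow(72, -1)))))) = Mul(Rational(-1, 2), Add(-248197, Mul(-1, Mul(-25, Mul(Add(-1251, 1095), Rational(1, 72)))))) = Mul(Rational(-1, 2), Add(-248197, Mul(-1, Mul(-25, Mul(-156, Rational(1, 72)))))) = Mul(Rational(-1, 2), Add(-248197, Mul(-1, Mul(-25, Rational(-13, 6))))) = Mul(Rational(-1, 2), Add(-248197, Mul(-1, Rational(325, 6)))) = Mul(Rational(-1, 2), Add(-248197, Rational(-325, 6))) = Mul(Rational(-1, 2), Rational(-1489507, 6)) = Rational(1489507, 12) ≈ 1.2413e+5)
Pow(Add(Add(I, Mul(-1, z)), Function('d')(-902, Function('U')(8, -14))), -1) = Pow(Add(Add(-34356, Mul(-1, Rational(1489507, 12))), 499), -1) = Pow(Add(Add(-34356, Rational(-1489507, 12)), 499), -1) = Pow(Add(Rational(-1901779, 12), 499), -1) = Pow(Rational(-1895791, 12), -1) = Rational(-12, 1895791)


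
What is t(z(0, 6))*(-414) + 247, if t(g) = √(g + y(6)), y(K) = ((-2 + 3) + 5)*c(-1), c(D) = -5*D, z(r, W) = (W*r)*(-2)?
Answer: 247 - 414*√30 ≈ -2020.6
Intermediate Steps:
z(r, W) = -2*W*r
y(K) = 30 (y(K) = ((-2 + 3) + 5)*(-5*(-1)) = (1 + 5)*5 = 6*5 = 30)
t(g) = √(30 + g) (t(g) = √(g + 30) = √(30 + g))
t(z(0, 6))*(-414) + 247 = √(30 - 2*6*0)*(-414) + 247 = √(30 + 0)*(-414) + 247 = √30*(-414) + 247 = -414*√30 + 247 = 247 - 414*√30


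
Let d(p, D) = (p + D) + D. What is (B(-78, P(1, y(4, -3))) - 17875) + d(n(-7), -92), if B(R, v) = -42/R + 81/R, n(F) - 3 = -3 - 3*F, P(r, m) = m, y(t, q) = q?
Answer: -36077/2 ≈ -18039.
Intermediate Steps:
n(F) = -3*F (n(F) = 3 + (-3 - 3*F) = -3*F)
B(R, v) = 39/R
d(p, D) = p + 2*D (d(p, D) = (D + p) + D = p + 2*D)
(B(-78, P(1, y(4, -3))) - 17875) + d(n(-7), -92) = (39/(-78) - 17875) + (-3*(-7) + 2*(-92)) = (39*(-1/78) - 17875) + (21 - 184) = (-½ - 17875) - 163 = -35751/2 - 163 = -36077/2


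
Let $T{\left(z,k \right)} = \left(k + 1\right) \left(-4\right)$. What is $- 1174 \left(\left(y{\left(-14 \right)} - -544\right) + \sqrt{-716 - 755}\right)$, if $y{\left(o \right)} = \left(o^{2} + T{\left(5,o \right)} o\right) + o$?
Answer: $2348 - 1174 i \sqrt{1471} \approx 2348.0 - 45027.0 i$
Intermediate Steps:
$T{\left(z,k \right)} = -4 - 4 k$ ($T{\left(z,k \right)} = \left(1 + k\right) \left(-4\right) = -4 - 4 k$)
$y{\left(o \right)} = o + o^{2} + o \left(-4 - 4 o\right)$ ($y{\left(o \right)} = \left(o^{2} + \left(-4 - 4 o\right) o\right) + o = \left(o^{2} + o \left(-4 - 4 o\right)\right) + o = o + o^{2} + o \left(-4 - 4 o\right)$)
$- 1174 \left(\left(y{\left(-14 \right)} - -544\right) + \sqrt{-716 - 755}\right) = - 1174 \left(\left(3 \left(-14\right) \left(-1 - -14\right) - -544\right) + \sqrt{-716 - 755}\right) = - 1174 \left(\left(3 \left(-14\right) \left(-1 + 14\right) + 544\right) + \sqrt{-1471}\right) = - 1174 \left(\left(3 \left(-14\right) 13 + 544\right) + i \sqrt{1471}\right) = - 1174 \left(\left(-546 + 544\right) + i \sqrt{1471}\right) = - 1174 \left(-2 + i \sqrt{1471}\right) = 2348 - 1174 i \sqrt{1471}$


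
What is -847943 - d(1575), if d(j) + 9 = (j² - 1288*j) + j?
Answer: -1301534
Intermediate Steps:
d(j) = -9 + j² - 1287*j (d(j) = -9 + ((j² - 1288*j) + j) = -9 + (j² - 1287*j) = -9 + j² - 1287*j)
-847943 - d(1575) = -847943 - (-9 + 1575² - 1287*1575) = -847943 - (-9 + 2480625 - 2027025) = -847943 - 1*453591 = -847943 - 453591 = -1301534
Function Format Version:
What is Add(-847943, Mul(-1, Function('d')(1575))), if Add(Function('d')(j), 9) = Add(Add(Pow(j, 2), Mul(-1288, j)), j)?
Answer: -1301534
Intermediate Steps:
Function('d')(j) = Add(-9, Pow(j, 2), Mul(-1287, j)) (Function('d')(j) = Add(-9, Add(Add(Pow(j, 2), Mul(-1288, j)), j)) = Add(-9, Add(Pow(j, 2), Mul(-1287, j))) = Add(-9, Pow(j, 2), Mul(-1287, j)))
Add(-847943, Mul(-1, Function('d')(1575))) = Add(-847943, Mul(-1, Add(-9, Pow(1575, 2), Mul(-1287, 1575)))) = Add(-847943, Mul(-1, Add(-9, 2480625, -2027025))) = Add(-847943, Mul(-1, 453591)) = Add(-847943, -453591) = -1301534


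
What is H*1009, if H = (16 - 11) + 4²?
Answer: 21189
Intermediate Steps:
H = 21 (H = 5 + 16 = 21)
H*1009 = 21*1009 = 21189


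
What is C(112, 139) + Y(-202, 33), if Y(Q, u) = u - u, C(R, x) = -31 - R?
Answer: -143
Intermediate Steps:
Y(Q, u) = 0
C(112, 139) + Y(-202, 33) = (-31 - 1*112) + 0 = (-31 - 112) + 0 = -143 + 0 = -143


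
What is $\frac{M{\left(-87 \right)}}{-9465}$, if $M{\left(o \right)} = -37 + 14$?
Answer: $\frac{23}{9465} \approx 0.00243$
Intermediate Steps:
$M{\left(o \right)} = -23$
$\frac{M{\left(-87 \right)}}{-9465} = - \frac{23}{-9465} = \left(-23\right) \left(- \frac{1}{9465}\right) = \frac{23}{9465}$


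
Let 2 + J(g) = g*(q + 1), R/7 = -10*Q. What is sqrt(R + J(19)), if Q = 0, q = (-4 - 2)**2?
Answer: sqrt(701) ≈ 26.476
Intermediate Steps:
q = 36 (q = (-6)**2 = 36)
R = 0 (R = 7*(-10*0) = 7*0 = 0)
J(g) = -2 + 37*g (J(g) = -2 + g*(36 + 1) = -2 + g*37 = -2 + 37*g)
sqrt(R + J(19)) = sqrt(0 + (-2 + 37*19)) = sqrt(0 + (-2 + 703)) = sqrt(0 + 701) = sqrt(701)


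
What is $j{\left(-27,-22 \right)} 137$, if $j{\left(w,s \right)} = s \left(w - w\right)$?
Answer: $0$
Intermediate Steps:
$j{\left(w,s \right)} = 0$ ($j{\left(w,s \right)} = s 0 = 0$)
$j{\left(-27,-22 \right)} 137 = 0 \cdot 137 = 0$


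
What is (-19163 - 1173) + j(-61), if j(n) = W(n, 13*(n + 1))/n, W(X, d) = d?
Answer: -1239716/61 ≈ -20323.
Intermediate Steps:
j(n) = (13 + 13*n)/n (j(n) = (13*(n + 1))/n = (13*(1 + n))/n = (13 + 13*n)/n)
(-19163 - 1173) + j(-61) = (-19163 - 1173) + (13 + 13/(-61)) = -20336 + (13 + 13*(-1/61)) = -20336 + (13 - 13/61) = -20336 + 780/61 = -1239716/61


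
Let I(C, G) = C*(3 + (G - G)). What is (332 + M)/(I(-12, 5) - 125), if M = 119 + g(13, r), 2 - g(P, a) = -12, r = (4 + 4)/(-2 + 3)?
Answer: -465/161 ≈ -2.8882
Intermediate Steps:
r = 8 (r = 8/1 = 8*1 = 8)
g(P, a) = 14 (g(P, a) = 2 - 1*(-12) = 2 + 12 = 14)
I(C, G) = 3*C (I(C, G) = C*(3 + 0) = C*3 = 3*C)
M = 133 (M = 119 + 14 = 133)
(332 + M)/(I(-12, 5) - 125) = (332 + 133)/(3*(-12) - 125) = 465/(-36 - 125) = 465/(-161) = 465*(-1/161) = -465/161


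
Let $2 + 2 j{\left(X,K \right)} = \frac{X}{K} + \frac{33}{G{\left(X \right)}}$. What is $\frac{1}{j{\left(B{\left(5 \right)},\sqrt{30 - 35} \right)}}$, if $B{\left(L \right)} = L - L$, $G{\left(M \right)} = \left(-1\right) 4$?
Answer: $- \frac{8}{41} \approx -0.19512$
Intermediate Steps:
$G{\left(M \right)} = -4$
$B{\left(L \right)} = 0$
$j{\left(X,K \right)} = - \frac{41}{8} + \frac{X}{2 K}$ ($j{\left(X,K \right)} = -1 + \frac{\frac{X}{K} + \frac{33}{-4}}{2} = -1 + \frac{\frac{X}{K} + 33 \left(- \frac{1}{4}\right)}{2} = -1 + \frac{\frac{X}{K} - \frac{33}{4}}{2} = -1 + \frac{- \frac{33}{4} + \frac{X}{K}}{2} = -1 - \left(\frac{33}{8} - \frac{X}{2 K}\right) = - \frac{41}{8} + \frac{X}{2 K}$)
$\frac{1}{j{\left(B{\left(5 \right)},\sqrt{30 - 35} \right)}} = \frac{1}{- \frac{41}{8} + \frac{1}{2} \cdot 0 \frac{1}{\sqrt{30 - 35}}} = \frac{1}{- \frac{41}{8} + \frac{1}{2} \cdot 0 \frac{1}{\sqrt{-5}}} = \frac{1}{- \frac{41}{8} + \frac{1}{2} \cdot 0 \frac{1}{i \sqrt{5}}} = \frac{1}{- \frac{41}{8} + \frac{1}{2} \cdot 0 \left(- \frac{i \sqrt{5}}{5}\right)} = \frac{1}{- \frac{41}{8} + 0} = \frac{1}{- \frac{41}{8}} = - \frac{8}{41}$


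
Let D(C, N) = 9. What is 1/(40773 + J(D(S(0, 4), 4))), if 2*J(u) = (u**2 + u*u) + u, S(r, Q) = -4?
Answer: 2/81717 ≈ 2.4475e-5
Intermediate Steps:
J(u) = u**2 + u/2 (J(u) = ((u**2 + u*u) + u)/2 = ((u**2 + u**2) + u)/2 = (2*u**2 + u)/2 = (u + 2*u**2)/2 = u**2 + u/2)
1/(40773 + J(D(S(0, 4), 4))) = 1/(40773 + 9*(1/2 + 9)) = 1/(40773 + 9*(19/2)) = 1/(40773 + 171/2) = 1/(81717/2) = 2/81717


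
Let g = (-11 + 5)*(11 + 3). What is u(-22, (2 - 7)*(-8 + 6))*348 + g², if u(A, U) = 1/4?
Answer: 7143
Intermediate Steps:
g = -84 (g = -6*14 = -84)
u(A, U) = ¼
u(-22, (2 - 7)*(-8 + 6))*348 + g² = (¼)*348 + (-84)² = 87 + 7056 = 7143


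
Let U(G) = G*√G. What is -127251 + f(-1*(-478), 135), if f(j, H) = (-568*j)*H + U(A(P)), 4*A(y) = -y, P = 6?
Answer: -36780291 - 3*I*√6/4 ≈ -3.678e+7 - 1.8371*I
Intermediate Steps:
A(y) = -y/4 (A(y) = (-y)/4 = -y/4)
U(G) = G^(3/2)
f(j, H) = -568*H*j - 3*I*√6/4 (f(j, H) = (-568*j)*H + (-¼*6)^(3/2) = -568*H*j + (-3/2)^(3/2) = -568*H*j - 3*I*√6/4)
-127251 + f(-1*(-478), 135) = -127251 + (-568*135*(-1*(-478)) - 3*I*√6/4) = -127251 + (-568*135*478 - 3*I*√6/4) = -127251 + (-36653040 - 3*I*√6/4) = -36780291 - 3*I*√6/4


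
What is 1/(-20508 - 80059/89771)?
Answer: -89771/1841103727 ≈ -4.8759e-5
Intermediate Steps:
1/(-20508 - 80059/89771) = 1/(-1841103727/89771) = -89771/1841103727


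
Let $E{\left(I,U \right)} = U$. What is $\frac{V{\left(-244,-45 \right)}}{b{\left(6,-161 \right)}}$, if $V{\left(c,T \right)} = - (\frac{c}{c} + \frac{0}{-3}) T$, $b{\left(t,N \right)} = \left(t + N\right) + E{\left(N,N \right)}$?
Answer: $- \frac{45}{316} \approx -0.14241$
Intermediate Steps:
$b{\left(t,N \right)} = t + 2 N$ ($b{\left(t,N \right)} = \left(t + N\right) + N = \left(N + t\right) + N = t + 2 N$)
$V{\left(c,T \right)} = - T$ ($V{\left(c,T \right)} = - (1 + 0 \left(- \frac{1}{3}\right)) T = - (1 + 0) T = \left(-1\right) 1 T = - T$)
$\frac{V{\left(-244,-45 \right)}}{b{\left(6,-161 \right)}} = \frac{\left(-1\right) \left(-45\right)}{6 + 2 \left(-161\right)} = \frac{45}{6 - 322} = \frac{45}{-316} = 45 \left(- \frac{1}{316}\right) = - \frac{45}{316}$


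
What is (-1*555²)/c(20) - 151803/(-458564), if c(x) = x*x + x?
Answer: -1176545157/1604974 ≈ -733.06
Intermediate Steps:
c(x) = x + x² (c(x) = x² + x = x + x²)
(-1*555²)/c(20) - 151803/(-458564) = (-1*555²)/((20*(1 + 20))) - 151803/(-458564) = (-1*308025)/((20*21)) - 151803*(-1/458564) = -308025/420 + 151803/458564 = -308025*1/420 + 151803/458564 = -20535/28 + 151803/458564 = -1176545157/1604974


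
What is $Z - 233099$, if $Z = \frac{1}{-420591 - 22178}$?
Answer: $- \frac{103209011132}{442769} \approx -2.331 \cdot 10^{5}$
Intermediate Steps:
$Z = - \frac{1}{442769}$ ($Z = \frac{1}{-420591 - 22178} = \frac{1}{-442769} = - \frac{1}{442769} \approx -2.2585 \cdot 10^{-6}$)
$Z - 233099 = - \frac{1}{442769} - 233099 = - \frac{103209011132}{442769}$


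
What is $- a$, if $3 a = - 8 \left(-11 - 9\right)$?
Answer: $- \frac{160}{3} \approx -53.333$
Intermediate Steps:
$a = \frac{160}{3}$ ($a = \frac{\left(-8\right) \left(-11 - 9\right)}{3} = \frac{\left(-8\right) \left(-20\right)}{3} = \frac{1}{3} \cdot 160 = \frac{160}{3} \approx 53.333$)
$- a = \left(-1\right) \frac{160}{3} = - \frac{160}{3}$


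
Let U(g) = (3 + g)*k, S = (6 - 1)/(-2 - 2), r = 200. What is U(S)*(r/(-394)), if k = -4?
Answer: 700/197 ≈ 3.5533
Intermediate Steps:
S = -5/4 (S = 5/(-4) = 5*(-1/4) = -5/4 ≈ -1.2500)
U(g) = -12 - 4*g (U(g) = (3 + g)*(-4) = -12 - 4*g)
U(S)*(r/(-394)) = (-12 - 4*(-5/4))*(200/(-394)) = (-12 + 5)*(200*(-1/394)) = -7*(-100/197) = 700/197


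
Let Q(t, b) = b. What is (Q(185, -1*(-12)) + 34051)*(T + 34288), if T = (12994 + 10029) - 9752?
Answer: 1620002217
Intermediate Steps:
T = 13271 (T = 23023 - 9752 = 13271)
(Q(185, -1*(-12)) + 34051)*(T + 34288) = (-1*(-12) + 34051)*(13271 + 34288) = (12 + 34051)*47559 = 34063*47559 = 1620002217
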